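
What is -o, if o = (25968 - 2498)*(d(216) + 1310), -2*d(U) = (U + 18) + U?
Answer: -25464950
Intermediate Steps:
d(U) = -9 - U (d(U) = -((U + 18) + U)/2 = -((18 + U) + U)/2 = -(18 + 2*U)/2 = -9 - U)
o = 25464950 (o = (25968 - 2498)*((-9 - 1*216) + 1310) = 23470*((-9 - 216) + 1310) = 23470*(-225 + 1310) = 23470*1085 = 25464950)
-o = -1*25464950 = -25464950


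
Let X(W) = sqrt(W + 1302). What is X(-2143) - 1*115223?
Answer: -115223 + 29*I ≈ -1.1522e+5 + 29.0*I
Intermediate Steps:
X(W) = sqrt(1302 + W)
X(-2143) - 1*115223 = sqrt(1302 - 2143) - 1*115223 = sqrt(-841) - 115223 = 29*I - 115223 = -115223 + 29*I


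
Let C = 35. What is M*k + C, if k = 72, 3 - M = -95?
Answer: 7091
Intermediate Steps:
M = 98 (M = 3 - 1*(-95) = 3 + 95 = 98)
M*k + C = 98*72 + 35 = 7056 + 35 = 7091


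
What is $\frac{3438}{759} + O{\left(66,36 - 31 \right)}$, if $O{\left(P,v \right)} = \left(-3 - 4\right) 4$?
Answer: $- \frac{5938}{253} \approx -23.47$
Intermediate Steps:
$O{\left(P,v \right)} = -28$ ($O{\left(P,v \right)} = \left(-7\right) 4 = -28$)
$\frac{3438}{759} + O{\left(66,36 - 31 \right)} = \frac{3438}{759} - 28 = 3438 \cdot \frac{1}{759} - 28 = \frac{1146}{253} - 28 = - \frac{5938}{253}$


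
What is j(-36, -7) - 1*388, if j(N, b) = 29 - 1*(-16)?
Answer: -343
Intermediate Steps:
j(N, b) = 45 (j(N, b) = 29 + 16 = 45)
j(-36, -7) - 1*388 = 45 - 1*388 = 45 - 388 = -343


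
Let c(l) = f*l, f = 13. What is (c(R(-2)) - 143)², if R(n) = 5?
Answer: 6084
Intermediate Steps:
c(l) = 13*l
(c(R(-2)) - 143)² = (13*5 - 143)² = (65 - 143)² = (-78)² = 6084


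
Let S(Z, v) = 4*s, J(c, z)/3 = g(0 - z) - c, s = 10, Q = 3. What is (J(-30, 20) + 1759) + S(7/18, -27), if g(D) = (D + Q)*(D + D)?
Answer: 3929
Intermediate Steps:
g(D) = 2*D*(3 + D) (g(D) = (D + 3)*(D + D) = (3 + D)*(2*D) = 2*D*(3 + D))
J(c, z) = -3*c - 6*z*(3 - z) (J(c, z) = 3*(2*(0 - z)*(3 + (0 - z)) - c) = 3*(2*(-z)*(3 - z) - c) = 3*(-2*z*(3 - z) - c) = 3*(-c - 2*z*(3 - z)) = -3*c - 6*z*(3 - z))
S(Z, v) = 40 (S(Z, v) = 4*10 = 40)
(J(-30, 20) + 1759) + S(7/18, -27) = ((-3*(-30) + 6*20*(-3 + 20)) + 1759) + 40 = ((90 + 6*20*17) + 1759) + 40 = ((90 + 2040) + 1759) + 40 = (2130 + 1759) + 40 = 3889 + 40 = 3929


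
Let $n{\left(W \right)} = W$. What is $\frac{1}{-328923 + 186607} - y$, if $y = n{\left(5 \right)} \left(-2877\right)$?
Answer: $\frac{2047215659}{142316} \approx 14385.0$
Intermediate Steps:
$y = -14385$ ($y = 5 \left(-2877\right) = -14385$)
$\frac{1}{-328923 + 186607} - y = \frac{1}{-328923 + 186607} - -14385 = \frac{1}{-142316} + 14385 = - \frac{1}{142316} + 14385 = \frac{2047215659}{142316}$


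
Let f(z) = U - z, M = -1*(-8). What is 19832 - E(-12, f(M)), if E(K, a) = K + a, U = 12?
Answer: 19840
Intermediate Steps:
M = 8
f(z) = 12 - z
19832 - E(-12, f(M)) = 19832 - (-12 + (12 - 1*8)) = 19832 - (-12 + (12 - 8)) = 19832 - (-12 + 4) = 19832 - 1*(-8) = 19832 + 8 = 19840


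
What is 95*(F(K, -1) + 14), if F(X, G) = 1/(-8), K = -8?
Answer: 10545/8 ≈ 1318.1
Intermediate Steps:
F(X, G) = -⅛
95*(F(K, -1) + 14) = 95*(-⅛ + 14) = 95*(111/8) = 10545/8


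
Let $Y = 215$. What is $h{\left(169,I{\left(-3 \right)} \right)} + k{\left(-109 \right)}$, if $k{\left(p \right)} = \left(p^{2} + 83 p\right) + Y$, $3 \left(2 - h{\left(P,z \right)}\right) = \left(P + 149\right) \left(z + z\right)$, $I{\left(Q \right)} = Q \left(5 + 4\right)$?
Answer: $8775$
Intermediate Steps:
$I{\left(Q \right)} = 9 Q$ ($I{\left(Q \right)} = Q 9 = 9 Q$)
$h{\left(P,z \right)} = 2 - \frac{2 z \left(149 + P\right)}{3}$ ($h{\left(P,z \right)} = 2 - \frac{\left(P + 149\right) \left(z + z\right)}{3} = 2 - \frac{\left(149 + P\right) 2 z}{3} = 2 - \frac{2 z \left(149 + P\right)}{3}$)
$k{\left(p \right)} = 215 + p^{2} + 83 p$ ($k{\left(p \right)} = \left(p^{2} + 83 p\right) + 215 = 215 + p^{2} + 83 p$)
$h{\left(169,I{\left(-3 \right)} \right)} + k{\left(-109 \right)} = \left(2 - \frac{298 \cdot 9 \left(-3\right)}{3} - \frac{338 \cdot 9 \left(-3\right)}{3}\right) + \left(215 + \left(-109\right)^{2} + 83 \left(-109\right)\right) = \left(2 - -2682 - \frac{338}{3} \left(-27\right)\right) + \left(215 + 11881 - 9047\right) = \left(2 + 2682 + 3042\right) + 3049 = 5726 + 3049 = 8775$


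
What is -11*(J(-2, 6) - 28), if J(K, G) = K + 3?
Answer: 297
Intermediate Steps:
J(K, G) = 3 + K
-11*(J(-2, 6) - 28) = -11*((3 - 2) - 28) = -11*(1 - 28) = -11*(-27) = 297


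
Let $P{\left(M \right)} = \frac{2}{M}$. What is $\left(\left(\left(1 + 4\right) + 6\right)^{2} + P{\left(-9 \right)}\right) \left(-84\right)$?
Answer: $- \frac{30436}{3} \approx -10145.0$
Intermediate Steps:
$\left(\left(\left(1 + 4\right) + 6\right)^{2} + P{\left(-9 \right)}\right) \left(-84\right) = \left(\left(\left(1 + 4\right) + 6\right)^{2} + \frac{2}{-9}\right) \left(-84\right) = \left(\left(5 + 6\right)^{2} + 2 \left(- \frac{1}{9}\right)\right) \left(-84\right) = \left(11^{2} - \frac{2}{9}\right) \left(-84\right) = \left(121 - \frac{2}{9}\right) \left(-84\right) = \frac{1087}{9} \left(-84\right) = - \frac{30436}{3}$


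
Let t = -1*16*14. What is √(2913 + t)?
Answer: √2689 ≈ 51.856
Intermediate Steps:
t = -224 (t = -16*14 = -224)
√(2913 + t) = √(2913 - 224) = √2689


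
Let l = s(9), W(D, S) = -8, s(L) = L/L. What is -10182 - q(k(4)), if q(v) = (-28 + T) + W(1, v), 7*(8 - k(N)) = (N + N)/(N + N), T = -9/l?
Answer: -10137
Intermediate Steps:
s(L) = 1
l = 1
T = -9 (T = -9/1 = -9*1 = -9)
k(N) = 55/7 (k(N) = 8 - (N + N)/(7*(N + N)) = 8 - 2*N/(7*(2*N)) = 8 - 2*N*1/(2*N)/7 = 8 - ⅐*1 = 8 - ⅐ = 55/7)
q(v) = -45 (q(v) = (-28 - 9) - 8 = -37 - 8 = -45)
-10182 - q(k(4)) = -10182 - 1*(-45) = -10182 + 45 = -10137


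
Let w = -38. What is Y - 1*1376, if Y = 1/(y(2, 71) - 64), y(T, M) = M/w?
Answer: -3444166/2503 ≈ -1376.0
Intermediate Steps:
y(T, M) = -M/38 (y(T, M) = M/(-38) = M*(-1/38) = -M/38)
Y = -38/2503 (Y = 1/(-1/38*71 - 64) = 1/(-71/38 - 64) = 1/(-2503/38) = -38/2503 ≈ -0.015182)
Y - 1*1376 = -38/2503 - 1*1376 = -38/2503 - 1376 = -3444166/2503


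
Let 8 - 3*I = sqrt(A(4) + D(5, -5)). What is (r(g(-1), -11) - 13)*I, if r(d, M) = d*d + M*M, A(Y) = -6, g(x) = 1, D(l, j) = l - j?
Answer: 218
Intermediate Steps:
I = 2 (I = 8/3 - sqrt(-6 + (5 - 1*(-5)))/3 = 8/3 - sqrt(-6 + (5 + 5))/3 = 8/3 - sqrt(-6 + 10)/3 = 8/3 - sqrt(4)/3 = 8/3 - 1/3*2 = 8/3 - 2/3 = 2)
r(d, M) = M**2 + d**2 (r(d, M) = d**2 + M**2 = M**2 + d**2)
(r(g(-1), -11) - 13)*I = (((-11)**2 + 1**2) - 13)*2 = ((121 + 1) - 13)*2 = (122 - 13)*2 = 109*2 = 218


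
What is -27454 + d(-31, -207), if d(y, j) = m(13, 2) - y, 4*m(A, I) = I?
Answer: -54845/2 ≈ -27423.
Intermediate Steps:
m(A, I) = I/4
d(y, j) = 1/2 - y (d(y, j) = (1/4)*2 - y = 1/2 - y)
-27454 + d(-31, -207) = -27454 + (1/2 - 1*(-31)) = -27454 + (1/2 + 31) = -27454 + 63/2 = -54845/2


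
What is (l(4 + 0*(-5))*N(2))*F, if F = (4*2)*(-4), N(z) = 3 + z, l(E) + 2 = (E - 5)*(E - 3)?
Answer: 480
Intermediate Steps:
l(E) = -2 + (-5 + E)*(-3 + E) (l(E) = -2 + (E - 5)*(E - 3) = -2 + (-5 + E)*(-3 + E))
F = -32 (F = 8*(-4) = -32)
(l(4 + 0*(-5))*N(2))*F = ((13 + (4 + 0*(-5))² - 8*(4 + 0*(-5)))*(3 + 2))*(-32) = ((13 + (4 + 0)² - 8*(4 + 0))*5)*(-32) = ((13 + 4² - 8*4)*5)*(-32) = ((13 + 16 - 32)*5)*(-32) = -3*5*(-32) = -15*(-32) = 480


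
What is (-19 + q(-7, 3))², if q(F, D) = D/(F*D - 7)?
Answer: 286225/784 ≈ 365.08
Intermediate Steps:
q(F, D) = D/(-7 + D*F) (q(F, D) = D/(D*F - 7) = D/(-7 + D*F))
(-19 + q(-7, 3))² = (-19 + 3/(-7 + 3*(-7)))² = (-19 + 3/(-7 - 21))² = (-19 + 3/(-28))² = (-19 + 3*(-1/28))² = (-19 - 3/28)² = (-535/28)² = 286225/784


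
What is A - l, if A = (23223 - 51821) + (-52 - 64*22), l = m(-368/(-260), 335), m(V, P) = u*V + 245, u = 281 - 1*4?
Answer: -1995179/65 ≈ -30695.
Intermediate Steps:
u = 277 (u = 281 - 4 = 277)
m(V, P) = 245 + 277*V (m(V, P) = 277*V + 245 = 245 + 277*V)
l = 41409/65 (l = 245 + 277*(-368/(-260)) = 245 + 277*(-368*(-1/260)) = 245 + 277*(92/65) = 245 + 25484/65 = 41409/65 ≈ 637.06)
A = -30058 (A = -28598 + (-52 - 1408) = -28598 - 1460 = -30058)
A - l = -30058 - 1*41409/65 = -30058 - 41409/65 = -1995179/65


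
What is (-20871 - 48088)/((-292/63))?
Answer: 4344417/292 ≈ 14878.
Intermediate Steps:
(-20871 - 48088)/((-292/63)) = -68959/((1/63)*(-292)) = -68959/(-292/63) = -68959*(-63/292) = 4344417/292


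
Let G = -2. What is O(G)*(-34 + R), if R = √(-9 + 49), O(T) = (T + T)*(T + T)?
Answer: -544 + 32*√10 ≈ -442.81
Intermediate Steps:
O(T) = 4*T² (O(T) = (2*T)*(2*T) = 4*T²)
R = 2*√10 (R = √40 = 2*√10 ≈ 6.3246)
O(G)*(-34 + R) = (4*(-2)²)*(-34 + 2*√10) = (4*4)*(-34 + 2*√10) = 16*(-34 + 2*√10) = -544 + 32*√10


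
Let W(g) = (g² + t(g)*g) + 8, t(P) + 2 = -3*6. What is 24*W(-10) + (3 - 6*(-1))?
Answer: 7401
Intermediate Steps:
t(P) = -20 (t(P) = -2 - 3*6 = -2 - 18 = -20)
W(g) = 8 + g² - 20*g (W(g) = (g² - 20*g) + 8 = 8 + g² - 20*g)
24*W(-10) + (3 - 6*(-1)) = 24*(8 + (-10)² - 20*(-10)) + (3 - 6*(-1)) = 24*(8 + 100 + 200) + (3 + 6) = 24*308 + 9 = 7392 + 9 = 7401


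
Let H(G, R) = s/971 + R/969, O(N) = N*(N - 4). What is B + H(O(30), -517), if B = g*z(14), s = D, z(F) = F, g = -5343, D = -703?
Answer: -70382310212/940899 ≈ -74803.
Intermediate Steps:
O(N) = N*(-4 + N)
s = -703
H(G, R) = -703/971 + R/969
B = -74802 (B = -5343*14 = -74802)
B + H(O(30), -517) = -74802 + (-703/971 + (1/969)*(-517)) = -74802 + (-703/971 - 517/969) = -74802 - 1183214/940899 = -70382310212/940899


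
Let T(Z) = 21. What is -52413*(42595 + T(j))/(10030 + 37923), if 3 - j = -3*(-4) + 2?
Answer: -2233632408/47953 ≈ -46580.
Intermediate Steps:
j = -11 (j = 3 - (-3*(-4) + 2) = 3 - (12 + 2) = 3 - 1*14 = 3 - 14 = -11)
-52413*(42595 + T(j))/(10030 + 37923) = -52413*(42595 + 21)/(10030 + 37923) = -52413/(47953/42616) = -52413/(47953*(1/42616)) = -52413/47953/42616 = -52413*42616/47953 = -2233632408/47953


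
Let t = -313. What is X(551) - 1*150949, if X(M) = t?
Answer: -151262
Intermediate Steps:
X(M) = -313
X(551) - 1*150949 = -313 - 1*150949 = -313 - 150949 = -151262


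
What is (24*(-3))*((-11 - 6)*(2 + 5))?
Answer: 8568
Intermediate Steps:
(24*(-3))*((-11 - 6)*(2 + 5)) = -(-1224)*7 = -72*(-119) = 8568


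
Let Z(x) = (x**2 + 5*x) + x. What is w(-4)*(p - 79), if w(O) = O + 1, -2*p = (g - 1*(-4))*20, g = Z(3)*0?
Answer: 357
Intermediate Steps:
Z(x) = x**2 + 6*x
g = 0 (g = (3*(6 + 3))*0 = (3*9)*0 = 27*0 = 0)
p = -40 (p = -(0 - 1*(-4))*20/2 = -(0 + 4)*20/2 = -2*20 = -1/2*80 = -40)
w(O) = 1 + O
w(-4)*(p - 79) = (1 - 4)*(-40 - 79) = -3*(-119) = 357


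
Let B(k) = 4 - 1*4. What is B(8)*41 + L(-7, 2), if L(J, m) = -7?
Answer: -7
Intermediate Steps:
B(k) = 0 (B(k) = 4 - 4 = 0)
B(8)*41 + L(-7, 2) = 0*41 - 7 = 0 - 7 = -7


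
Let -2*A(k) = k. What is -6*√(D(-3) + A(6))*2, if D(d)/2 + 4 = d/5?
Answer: -12*I*√305/5 ≈ -41.914*I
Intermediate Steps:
A(k) = -k/2
D(d) = -8 + 2*d/5 (D(d) = -8 + 2*(d/5) = -8 + 2*d/5)
-6*√(D(-3) + A(6))*2 = -6*√((-8 + (⅖)*(-3)) - ½*6)*2 = -6*√((-8 - 6/5) - 3)*2 = -6*√(-46/5 - 3)*2 = -6*I*√305/5*2 = -12*I*√305/5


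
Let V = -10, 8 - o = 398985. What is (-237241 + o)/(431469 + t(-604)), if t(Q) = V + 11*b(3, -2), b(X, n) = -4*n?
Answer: -636218/431547 ≈ -1.4743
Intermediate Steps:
o = -398977 (o = 8 - 1*398985 = 8 - 398985 = -398977)
t(Q) = 78 (t(Q) = -10 + 11*(-4*(-2)) = -10 + 11*8 = -10 + 88 = 78)
(-237241 + o)/(431469 + t(-604)) = (-237241 - 398977)/(431469 + 78) = -636218/431547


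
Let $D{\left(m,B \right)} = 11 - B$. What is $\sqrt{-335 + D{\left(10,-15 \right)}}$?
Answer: $i \sqrt{309} \approx 17.578 i$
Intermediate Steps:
$\sqrt{-335 + D{\left(10,-15 \right)}} = \sqrt{-335 + \left(11 - -15\right)} = \sqrt{-335 + \left(11 + 15\right)} = \sqrt{-335 + 26} = \sqrt{-309} = i \sqrt{309}$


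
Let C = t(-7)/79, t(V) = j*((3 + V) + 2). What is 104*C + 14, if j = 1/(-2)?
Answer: 1210/79 ≈ 15.316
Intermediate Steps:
j = -½ ≈ -0.50000
t(V) = -5/2 - V/2 (t(V) = -((3 + V) + 2)/2 = -(5 + V)/2 = -5/2 - V/2)
C = 1/79 (C = (-5/2 - ½*(-7))/79 = (-5/2 + 7/2)*(1/79) = 1*(1/79) = 1/79 ≈ 0.012658)
104*C + 14 = 104*(1/79) + 14 = 104/79 + 14 = 1210/79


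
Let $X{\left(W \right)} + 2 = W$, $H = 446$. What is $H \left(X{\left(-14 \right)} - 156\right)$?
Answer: $-76712$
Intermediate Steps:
$X{\left(W \right)} = -2 + W$
$H \left(X{\left(-14 \right)} - 156\right) = 446 \left(\left(-2 - 14\right) - 156\right) = 446 \left(-16 - 156\right) = 446 \left(-172\right) = -76712$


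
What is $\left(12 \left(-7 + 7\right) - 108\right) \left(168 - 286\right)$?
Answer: $12744$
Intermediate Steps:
$\left(12 \left(-7 + 7\right) - 108\right) \left(168 - 286\right) = \left(12 \cdot 0 - 108\right) \left(-118\right) = \left(0 - 108\right) \left(-118\right) = \left(-108\right) \left(-118\right) = 12744$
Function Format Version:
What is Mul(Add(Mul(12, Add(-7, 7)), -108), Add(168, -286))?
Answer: 12744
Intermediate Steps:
Mul(Add(Mul(12, Add(-7, 7)), -108), Add(168, -286)) = Mul(Add(Mul(12, 0), -108), -118) = Mul(Add(0, -108), -118) = Mul(-108, -118) = 12744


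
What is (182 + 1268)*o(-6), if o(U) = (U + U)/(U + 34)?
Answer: -4350/7 ≈ -621.43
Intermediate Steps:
o(U) = 2*U/(34 + U) (o(U) = (2*U)/(34 + U) = 2*U/(34 + U))
(182 + 1268)*o(-6) = (182 + 1268)*(2*(-6)/(34 - 6)) = 1450*(2*(-6)/28) = 1450*(2*(-6)*(1/28)) = 1450*(-3/7) = -4350/7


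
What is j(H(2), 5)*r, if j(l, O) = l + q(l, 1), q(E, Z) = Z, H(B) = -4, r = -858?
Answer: 2574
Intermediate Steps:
j(l, O) = 1 + l (j(l, O) = l + 1 = 1 + l)
j(H(2), 5)*r = (1 - 4)*(-858) = -3*(-858) = 2574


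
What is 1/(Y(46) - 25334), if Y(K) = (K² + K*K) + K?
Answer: -1/21056 ≈ -4.7492e-5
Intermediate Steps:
Y(K) = K + 2*K² (Y(K) = (K² + K²) + K = 2*K² + K = K + 2*K²)
1/(Y(46) - 25334) = 1/(46*(1 + 2*46) - 25334) = 1/(46*(1 + 92) - 25334) = 1/(46*93 - 25334) = 1/(4278 - 25334) = 1/(-21056) = -1/21056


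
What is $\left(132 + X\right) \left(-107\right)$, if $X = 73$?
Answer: $-21935$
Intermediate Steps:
$\left(132 + X\right) \left(-107\right) = \left(132 + 73\right) \left(-107\right) = 205 \left(-107\right) = -21935$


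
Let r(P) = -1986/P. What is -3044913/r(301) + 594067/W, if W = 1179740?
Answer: 180209180710947/390493940 ≈ 4.6149e+5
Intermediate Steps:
-3044913/r(301) + 594067/W = -3044913/((-1986/301)) + 594067/1179740 = -3044913/((-1986*1/301)) + 594067*(1/1179740) = -3044913/(-1986/301) + 594067/1179740 = -3044913*(-301/1986) + 594067/1179740 = 305506271/662 + 594067/1179740 = 180209180710947/390493940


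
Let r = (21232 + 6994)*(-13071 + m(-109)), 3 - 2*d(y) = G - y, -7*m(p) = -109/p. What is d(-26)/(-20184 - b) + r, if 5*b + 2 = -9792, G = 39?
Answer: -33620580329709/91126 ≈ -3.6895e+8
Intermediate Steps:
b = -9794/5 (b = -2/5 + (1/5)*(-9792) = -2/5 - 9792/5 = -9794/5 ≈ -1958.8)
m(p) = 109/(7*p) (m(p) = -(-109)/(7*p) = 109/(7*p))
d(y) = -18 + y/2 (d(y) = 3/2 - (39 - y)/2 = 3/2 + (-39/2 + y/2) = -18 + y/2)
r = -2582622548/7 (r = (21232 + 6994)*(-13071 + (109/7)/(-109)) = 28226*(-13071 + (109/7)*(-1/109)) = 28226*(-13071 - 1/7) = 28226*(-91498/7) = -2582622548/7 ≈ -3.6895e+8)
d(-26)/(-20184 - b) + r = (-18 + (1/2)*(-26))/(-20184 - 1*(-9794/5)) - 2582622548/7 = (-18 - 13)/(-20184 + 9794/5) - 2582622548/7 = -31/(-91126/5) - 2582622548/7 = -31*(-5/91126) - 2582622548/7 = 155/91126 - 2582622548/7 = -33620580329709/91126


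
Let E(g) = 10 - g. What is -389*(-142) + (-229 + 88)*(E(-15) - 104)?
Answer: 66377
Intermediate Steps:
-389*(-142) + (-229 + 88)*(E(-15) - 104) = -389*(-142) + (-229 + 88)*((10 - 1*(-15)) - 104) = 55238 - 141*((10 + 15) - 104) = 55238 - 141*(25 - 104) = 55238 - 141*(-79) = 55238 + 11139 = 66377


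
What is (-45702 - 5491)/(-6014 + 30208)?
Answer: -51193/24194 ≈ -2.1159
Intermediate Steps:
(-45702 - 5491)/(-6014 + 30208) = -51193/24194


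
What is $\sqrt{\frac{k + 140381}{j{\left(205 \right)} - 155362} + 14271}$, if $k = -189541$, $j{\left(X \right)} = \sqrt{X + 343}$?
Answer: $\frac{\sqrt{1108610131 - 14271 \sqrt{137}}}{\sqrt{77681 - \sqrt{137}}} \approx 119.46$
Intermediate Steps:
$j{\left(X \right)} = \sqrt{343 + X}$
$\sqrt{\frac{k + 140381}{j{\left(205 \right)} - 155362} + 14271} = \sqrt{\frac{-189541 + 140381}{\sqrt{343 + 205} - 155362} + 14271} = \sqrt{- \frac{49160}{\sqrt{548} - 155362} + 14271} = \sqrt{- \frac{49160}{2 \sqrt{137} - 155362} + 14271} = \sqrt{- \frac{49160}{-155362 + 2 \sqrt{137}} + 14271} = \sqrt{14271 - \frac{49160}{-155362 + 2 \sqrt{137}}}$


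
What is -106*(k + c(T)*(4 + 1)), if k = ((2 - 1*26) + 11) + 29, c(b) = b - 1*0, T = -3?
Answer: -106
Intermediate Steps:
c(b) = b (c(b) = b + 0 = b)
k = 16 (k = ((2 - 26) + 11) + 29 = (-24 + 11) + 29 = -13 + 29 = 16)
-106*(k + c(T)*(4 + 1)) = -106*(16 - 3*(4 + 1)) = -106*(16 - 3*5) = -106*(16 - 15) = -106*1 = -106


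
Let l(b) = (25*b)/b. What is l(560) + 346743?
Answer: 346768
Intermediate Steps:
l(b) = 25
l(560) + 346743 = 25 + 346743 = 346768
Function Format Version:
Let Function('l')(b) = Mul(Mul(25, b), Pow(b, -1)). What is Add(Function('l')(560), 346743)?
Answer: 346768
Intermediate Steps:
Function('l')(b) = 25
Add(Function('l')(560), 346743) = Add(25, 346743) = 346768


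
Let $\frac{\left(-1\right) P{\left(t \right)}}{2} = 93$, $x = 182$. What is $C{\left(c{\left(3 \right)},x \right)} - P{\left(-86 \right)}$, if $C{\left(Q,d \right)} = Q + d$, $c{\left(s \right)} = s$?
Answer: $371$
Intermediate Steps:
$P{\left(t \right)} = -186$ ($P{\left(t \right)} = \left(-2\right) 93 = -186$)
$C{\left(c{\left(3 \right)},x \right)} - P{\left(-86 \right)} = \left(3 + 182\right) - -186 = 185 + 186 = 371$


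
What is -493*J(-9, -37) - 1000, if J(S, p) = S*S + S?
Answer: -36496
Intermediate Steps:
J(S, p) = S + S² (J(S, p) = S² + S = S + S²)
-493*J(-9, -37) - 1000 = -(-4437)*(1 - 9) - 1000 = -(-4437)*(-8) - 1000 = -493*72 - 1000 = -35496 - 1000 = -36496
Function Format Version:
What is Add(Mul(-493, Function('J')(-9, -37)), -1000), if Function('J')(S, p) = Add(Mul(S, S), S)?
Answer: -36496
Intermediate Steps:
Function('J')(S, p) = Add(S, Pow(S, 2)) (Function('J')(S, p) = Add(Pow(S, 2), S) = Add(S, Pow(S, 2)))
Add(Mul(-493, Function('J')(-9, -37)), -1000) = Add(Mul(-493, Mul(-9, Add(1, -9))), -1000) = Add(Mul(-493, Mul(-9, -8)), -1000) = Add(Mul(-493, 72), -1000) = Add(-35496, -1000) = -36496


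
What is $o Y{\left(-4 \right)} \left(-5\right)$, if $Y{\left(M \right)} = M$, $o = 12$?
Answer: $240$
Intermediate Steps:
$o Y{\left(-4 \right)} \left(-5\right) = 12 \left(-4\right) \left(-5\right) = \left(-48\right) \left(-5\right) = 240$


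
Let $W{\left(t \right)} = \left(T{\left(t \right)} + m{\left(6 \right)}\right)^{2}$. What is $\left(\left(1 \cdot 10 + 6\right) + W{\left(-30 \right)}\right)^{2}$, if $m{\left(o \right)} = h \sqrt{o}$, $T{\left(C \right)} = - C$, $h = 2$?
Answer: $970000 + 225600 \sqrt{6} \approx 1.5226 \cdot 10^{6}$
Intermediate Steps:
$m{\left(o \right)} = 2 \sqrt{o}$
$W{\left(t \right)} = \left(- t + 2 \sqrt{6}\right)^{2}$
$\left(\left(1 \cdot 10 + 6\right) + W{\left(-30 \right)}\right)^{2} = \left(\left(1 \cdot 10 + 6\right) + \left(-30 - 2 \sqrt{6}\right)^{2}\right)^{2} = \left(\left(10 + 6\right) + \left(-30 - 2 \sqrt{6}\right)^{2}\right)^{2} = \left(16 + \left(-30 - 2 \sqrt{6}\right)^{2}\right)^{2}$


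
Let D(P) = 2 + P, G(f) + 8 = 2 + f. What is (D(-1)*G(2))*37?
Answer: -148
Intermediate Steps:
G(f) = -6 + f (G(f) = -8 + (2 + f) = -6 + f)
(D(-1)*G(2))*37 = ((2 - 1)*(-6 + 2))*37 = (1*(-4))*37 = -4*37 = -148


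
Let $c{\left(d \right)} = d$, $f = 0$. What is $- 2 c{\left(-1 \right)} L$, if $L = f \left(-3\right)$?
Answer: $0$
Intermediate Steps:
$L = 0$ ($L = 0 \left(-3\right) = 0$)
$- 2 c{\left(-1 \right)} L = \left(-2\right) \left(-1\right) 0 = 2 \cdot 0 = 0$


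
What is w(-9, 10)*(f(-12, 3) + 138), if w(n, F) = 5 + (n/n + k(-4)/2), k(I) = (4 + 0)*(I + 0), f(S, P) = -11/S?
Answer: -1667/6 ≈ -277.83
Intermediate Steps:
k(I) = 4*I
w(n, F) = -2 (w(n, F) = 5 + (n/n + (4*(-4))/2) = 5 + (1 - 16*½) = 5 + (1 - 8) = 5 - 7 = -2)
w(-9, 10)*(f(-12, 3) + 138) = -2*(-11/(-12) + 138) = -2*(-11*(-1/12) + 138) = -2*(11/12 + 138) = -2*1667/12 = -1667/6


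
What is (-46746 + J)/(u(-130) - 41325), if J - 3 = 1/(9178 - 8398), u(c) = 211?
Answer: 36459539/32068920 ≈ 1.1369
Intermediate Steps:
J = 2341/780 (J = 3 + 1/(9178 - 8398) = 3 + 1/780 = 2341/780 ≈ 3.0013)
(-46746 + J)/(u(-130) - 41325) = (-46746 + 2341/780)/(211 - 41325) = -36459539/780/(-41114) = -36459539/780*(-1/41114) = 36459539/32068920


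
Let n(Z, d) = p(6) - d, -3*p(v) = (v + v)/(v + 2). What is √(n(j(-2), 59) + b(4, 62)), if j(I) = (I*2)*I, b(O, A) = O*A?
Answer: √754/2 ≈ 13.730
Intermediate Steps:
b(O, A) = A*O
p(v) = -2*v/(3*(2 + v)) (p(v) = -(v + v)/(3*(v + 2)) = -2*v/(3*(2 + v)))
j(I) = 2*I² (j(I) = (2*I)*I = 2*I²)
n(Z, d) = -½ - d (n(Z, d) = -2*6/(6 + 3*6) - d = -2*6/(6 + 18) - d = -2*6/24 - d = -2*6*1/24 - d = -½ - d)
√(n(j(-2), 59) + b(4, 62)) = √((-½ - 1*59) + 62*4) = √((-½ - 59) + 248) = √(-119/2 + 248) = √(377/2) = √754/2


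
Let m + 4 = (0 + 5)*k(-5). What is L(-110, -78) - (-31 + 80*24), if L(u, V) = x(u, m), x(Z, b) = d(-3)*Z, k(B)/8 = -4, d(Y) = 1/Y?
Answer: -5557/3 ≈ -1852.3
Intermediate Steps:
k(B) = -32 (k(B) = 8*(-4) = -32)
m = -164 (m = -4 + (0 + 5)*(-32) = -4 + 5*(-32) = -4 - 160 = -164)
x(Z, b) = -Z/3 (x(Z, b) = Z/(-3) = -Z/3)
L(u, V) = -u/3
L(-110, -78) - (-31 + 80*24) = -⅓*(-110) - (-31 + 80*24) = 110/3 - (-31 + 1920) = 110/3 - 1*1889 = 110/3 - 1889 = -5557/3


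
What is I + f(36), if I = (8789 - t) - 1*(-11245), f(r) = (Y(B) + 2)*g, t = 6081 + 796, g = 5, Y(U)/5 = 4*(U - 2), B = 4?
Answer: 13367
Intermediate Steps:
Y(U) = -40 + 20*U (Y(U) = 5*(4*(U - 2)) = 5*(4*(-2 + U)) = 5*(-8 + 4*U) = -40 + 20*U)
t = 6877
f(r) = 210 (f(r) = ((-40 + 20*4) + 2)*5 = ((-40 + 80) + 2)*5 = (40 + 2)*5 = 42*5 = 210)
I = 13157 (I = (8789 - 1*6877) - 1*(-11245) = (8789 - 6877) + 11245 = 1912 + 11245 = 13157)
I + f(36) = 13157 + 210 = 13367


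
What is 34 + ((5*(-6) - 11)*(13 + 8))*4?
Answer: -3410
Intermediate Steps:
34 + ((5*(-6) - 11)*(13 + 8))*4 = 34 + ((-30 - 11)*21)*4 = 34 - 41*21*4 = 34 - 861*4 = 34 - 3444 = -3410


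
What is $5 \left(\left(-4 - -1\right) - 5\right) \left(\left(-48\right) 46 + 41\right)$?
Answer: $86680$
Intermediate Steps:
$5 \left(\left(-4 - -1\right) - 5\right) \left(\left(-48\right) 46 + 41\right) = 5 \left(\left(-4 + 1\right) - 5\right) \left(-2208 + 41\right) = 5 \left(-3 - 5\right) \left(-2167\right) = 5 \left(-8\right) \left(-2167\right) = \left(-40\right) \left(-2167\right) = 86680$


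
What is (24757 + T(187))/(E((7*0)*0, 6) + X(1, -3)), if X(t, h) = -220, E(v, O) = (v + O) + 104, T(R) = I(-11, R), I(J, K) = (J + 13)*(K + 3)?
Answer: -25137/110 ≈ -228.52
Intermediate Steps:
I(J, K) = (3 + K)*(13 + J) (I(J, K) = (13 + J)*(3 + K) = (3 + K)*(13 + J))
T(R) = 6 + 2*R (T(R) = 39 + 3*(-11) + 13*R - 11*R = 39 - 33 + 13*R - 11*R = 6 + 2*R)
E(v, O) = 104 + O + v (E(v, O) = (O + v) + 104 = 104 + O + v)
(24757 + T(187))/(E((7*0)*0, 6) + X(1, -3)) = (24757 + (6 + 2*187))/((104 + 6 + (7*0)*0) - 220) = (24757 + (6 + 374))/((104 + 6 + 0*0) - 220) = (24757 + 380)/((104 + 6 + 0) - 220) = 25137/(110 - 220) = 25137/(-110) = 25137*(-1/110) = -25137/110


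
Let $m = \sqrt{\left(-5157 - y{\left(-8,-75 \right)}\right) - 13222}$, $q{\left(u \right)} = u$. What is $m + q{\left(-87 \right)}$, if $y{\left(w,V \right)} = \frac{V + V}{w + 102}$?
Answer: $-87 + \frac{i \sqrt{40595686}}{47} \approx -87.0 + 135.56 i$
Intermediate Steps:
$y{\left(w,V \right)} = \frac{2 V}{102 + w}$
$m = \frac{i \sqrt{40595686}}{47}$ ($m = \sqrt{\left(-5157 - 2 \left(-75\right) \frac{1}{102 - 8}\right) - 13222} = \sqrt{\left(-5157 - 2 \left(-75\right) \frac{1}{94}\right) - 13222} = \sqrt{\left(-5157 - - \frac{75}{47}\right) - 13222} = \sqrt{\left(-5157 + \frac{75}{47}\right) - 13222} = \sqrt{- \frac{242304}{47} - 13222} = \sqrt{- \frac{863738}{47}} = \frac{i \sqrt{40595686}}{47} \approx 135.56 i$)
$m + q{\left(-87 \right)} = \frac{i \sqrt{40595686}}{47} - 87 = -87 + \frac{i \sqrt{40595686}}{47}$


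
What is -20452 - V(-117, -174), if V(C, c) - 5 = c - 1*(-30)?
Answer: -20313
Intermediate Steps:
V(C, c) = 35 + c (V(C, c) = 5 + (c - 1*(-30)) = 5 + (c + 30) = 5 + (30 + c) = 35 + c)
-20452 - V(-117, -174) = -20452 - (35 - 174) = -20452 - 1*(-139) = -20452 + 139 = -20313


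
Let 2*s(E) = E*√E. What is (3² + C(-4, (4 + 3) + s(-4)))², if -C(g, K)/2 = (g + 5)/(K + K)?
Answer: 334068/4225 - 4624*I/4225 ≈ 79.069 - 1.0944*I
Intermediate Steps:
s(E) = E^(3/2)/2 (s(E) = (E*√E)/2 = E^(3/2)/2)
C(g, K) = -(5 + g)/K (C(g, K) = -2*(g + 5)/(K + K) = -2*(5 + g)/(2*K) = -2*(5 + g)*1/(2*K) = -(5 + g)/K)
(3² + C(-4, (4 + 3) + s(-4)))² = (3² + (-5 - 1*(-4))/((4 + 3) + (-4)^(3/2)/2))² = (9 + (-5 + 4)/(7 + (-8*I)/2))² = (9 - 1/(7 - 4*I))² = (9 + ((7 + 4*I)/65)*(-1))² = (9 - (7 + 4*I)/65)²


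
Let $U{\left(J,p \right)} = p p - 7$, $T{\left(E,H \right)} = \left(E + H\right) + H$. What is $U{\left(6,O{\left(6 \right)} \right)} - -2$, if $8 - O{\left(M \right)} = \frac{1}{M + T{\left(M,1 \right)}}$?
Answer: $\frac{11341}{196} \approx 57.862$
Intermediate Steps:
$T{\left(E,H \right)} = E + 2 H$
$O{\left(M \right)} = 8 - \frac{1}{2 + 2 M}$ ($O{\left(M \right)} = 8 - \frac{1}{M + \left(M + 2 \cdot 1\right)} = 8 - \frac{1}{M + \left(M + 2\right)} = 8 - \frac{1}{M + \left(2 + M\right)} = 8 - \frac{1}{2 + 2 M}$)
$U{\left(J,p \right)} = -7 + p^{2}$ ($U{\left(J,p \right)} = p^{2} - 7 = -7 + p^{2}$)
$U{\left(6,O{\left(6 \right)} \right)} - -2 = \left(-7 + \left(\frac{15 + 16 \cdot 6}{2 \left(1 + 6\right)}\right)^{2}\right) - -2 = \left(-7 + \left(\frac{15 + 96}{2 \cdot 7}\right)^{2}\right) + 2 = \left(-7 + \left(\frac{1}{2} \cdot \frac{1}{7} \cdot 111\right)^{2}\right) + 2 = \left(-7 + \left(\frac{111}{14}\right)^{2}\right) + 2 = \left(-7 + \frac{12321}{196}\right) + 2 = \frac{10949}{196} + 2 = \frac{11341}{196}$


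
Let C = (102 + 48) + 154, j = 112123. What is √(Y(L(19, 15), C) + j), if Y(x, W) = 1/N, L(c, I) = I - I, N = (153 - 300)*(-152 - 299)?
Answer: 2*√2514353818449/9471 ≈ 334.85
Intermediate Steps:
N = 66297 (N = -147*(-451) = 66297)
L(c, I) = 0
C = 304 (C = 150 + 154 = 304)
Y(x, W) = 1/66297
√(Y(L(19, 15), C) + j) = √(1/66297 + 112123) = √(7433418532/66297) = 2*√2514353818449/9471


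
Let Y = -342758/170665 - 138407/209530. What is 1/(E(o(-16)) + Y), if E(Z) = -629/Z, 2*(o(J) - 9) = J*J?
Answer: -979808586130/7113574445633 ≈ -0.13774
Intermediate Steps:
o(J) = 9 + J²/2 (o(J) = 9 + (J*J)/2 = 9 + J²/2)
Y = -19087862879/7151887490 (Y = -342758*1/170665 - 138407*1/209530 = -342758/170665 - 138407/209530 = -19087862879/7151887490 ≈ -2.6689)
1/(E(o(-16)) + Y) = 1/(-629/(9 + (½)*(-16)²) - 19087862879/7151887490) = 1/(-629/(9 + (½)*256) - 19087862879/7151887490) = 1/(-629/(9 + 128) - 19087862879/7151887490) = 1/(-629/137 - 19087862879/7151887490) = 1/(-7113574445633/979808586130) = -979808586130/7113574445633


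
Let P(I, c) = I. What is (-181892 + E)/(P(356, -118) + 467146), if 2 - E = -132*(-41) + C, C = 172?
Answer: -13391/33393 ≈ -0.40101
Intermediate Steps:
E = -5582 (E = 2 - (-132*(-41) + 172) = 2 - (5412 + 172) = 2 - 1*5584 = 2 - 5584 = -5582)
(-181892 + E)/(P(356, -118) + 467146) = (-181892 - 5582)/(356 + 467146) = -187474/467502 = -187474*1/467502 = -13391/33393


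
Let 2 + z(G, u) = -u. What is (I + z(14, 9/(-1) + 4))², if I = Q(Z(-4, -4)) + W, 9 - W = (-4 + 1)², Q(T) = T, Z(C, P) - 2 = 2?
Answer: 49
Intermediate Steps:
Z(C, P) = 4 (Z(C, P) = 2 + 2 = 4)
W = 0 (W = 9 - (-4 + 1)² = 9 - 1*(-3)² = 9 - 1*9 = 9 - 9 = 0)
z(G, u) = -2 - u
I = 4 (I = 4 + 0 = 4)
(I + z(14, 9/(-1) + 4))² = (4 + (-2 - (9/(-1) + 4)))² = (4 + (-2 - (9*(-1) + 4)))² = (4 + (-2 - (-9 + 4)))² = (4 + (-2 - 1*(-5)))² = (4 + (-2 + 5))² = (4 + 3)² = 7² = 49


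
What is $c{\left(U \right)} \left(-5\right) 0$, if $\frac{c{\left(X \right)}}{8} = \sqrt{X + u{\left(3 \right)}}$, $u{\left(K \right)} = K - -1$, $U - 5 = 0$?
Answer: $0$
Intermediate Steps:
$U = 5$ ($U = 5 + 0 = 5$)
$u{\left(K \right)} = 1 + K$ ($u{\left(K \right)} = K + 1 = 1 + K$)
$c{\left(X \right)} = 8 \sqrt{4 + X}$ ($c{\left(X \right)} = 8 \sqrt{X + \left(1 + 3\right)} = 8 \sqrt{X + 4} = 8 \sqrt{4 + X}$)
$c{\left(U \right)} \left(-5\right) 0 = 8 \sqrt{4 + 5} \left(-5\right) 0 = 8 \sqrt{9} \left(-5\right) 0 = 8 \cdot 3 \left(-5\right) 0 = 24 \left(-5\right) 0 = \left(-120\right) 0 = 0$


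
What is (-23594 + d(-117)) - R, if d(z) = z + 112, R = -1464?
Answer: -22135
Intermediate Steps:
d(z) = 112 + z
(-23594 + d(-117)) - R = (-23594 + (112 - 117)) - 1*(-1464) = (-23594 - 5) + 1464 = -23599 + 1464 = -22135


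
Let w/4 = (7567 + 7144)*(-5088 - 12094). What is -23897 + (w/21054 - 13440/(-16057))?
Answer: -100466885611/1396959 ≈ -71918.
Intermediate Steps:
w = -1011057608 (w = 4*((7567 + 7144)*(-5088 - 12094)) = 4*(14711*(-17182)) = 4*(-252764402) = -1011057608)
-23897 + (w/21054 - 13440/(-16057)) = -23897 + (-1011057608/21054 - 13440/(-16057)) = -23897 + (-1011057608*1/21054 - 13440*(-1/16057)) = -23897 + (-4177924/87 + 13440/16057) = -23897 - 67083756388/1396959 = -100466885611/1396959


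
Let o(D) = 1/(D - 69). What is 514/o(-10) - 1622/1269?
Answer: -51530636/1269 ≈ -40607.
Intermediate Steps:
o(D) = 1/(-69 + D)
514/o(-10) - 1622/1269 = 514/(1/(-69 - 10)) - 1622/1269 = 514/(1/(-79)) - 1622*1/1269 = 514/(-1/79) - 1622/1269 = 514*(-79) - 1622/1269 = -40606 - 1622/1269 = -51530636/1269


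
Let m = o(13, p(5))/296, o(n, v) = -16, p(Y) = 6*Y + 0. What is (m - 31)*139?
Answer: -159711/37 ≈ -4316.5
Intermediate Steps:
p(Y) = 6*Y
m = -2/37 (m = -16/296 = -16*1/296 = -2/37 ≈ -0.054054)
(m - 31)*139 = (-2/37 - 31)*139 = -1149/37*139 = -159711/37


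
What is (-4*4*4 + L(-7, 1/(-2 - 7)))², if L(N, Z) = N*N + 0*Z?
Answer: 225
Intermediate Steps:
L(N, Z) = N² (L(N, Z) = N² + 0 = N²)
(-4*4*4 + L(-7, 1/(-2 - 7)))² = (-4*4*4 + (-7)²)² = (-16*4 + 49)² = (-64 + 49)² = (-15)² = 225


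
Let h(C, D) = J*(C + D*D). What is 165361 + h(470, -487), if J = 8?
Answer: 2066473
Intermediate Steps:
h(C, D) = 8*C + 8*D² (h(C, D) = 8*(C + D*D) = 8*(C + D²) = 8*C + 8*D²)
165361 + h(470, -487) = 165361 + (8*470 + 8*(-487)²) = 165361 + (3760 + 8*237169) = 165361 + (3760 + 1897352) = 165361 + 1901112 = 2066473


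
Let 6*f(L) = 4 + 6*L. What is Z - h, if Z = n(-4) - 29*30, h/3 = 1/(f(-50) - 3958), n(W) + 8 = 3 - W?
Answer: -10471153/12022 ≈ -871.00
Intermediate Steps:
n(W) = -5 - W (n(W) = -8 + (3 - W) = -5 - W)
f(L) = 2/3 + L (f(L) = (4 + 6*L)/6 = 2/3 + L)
h = -9/12022 (h = 3/((2/3 - 50) - 3958) = 3/(-148/3 - 3958) = 3/(-12022/3) = 3*(-3/12022) = -9/12022 ≈ -0.00074863)
Z = -871 (Z = (-5 - 1*(-4)) - 29*30 = (-5 + 4) - 870 = -1 - 870 = -871)
Z - h = -871 - 1*(-9/12022) = -871 + 9/12022 = -10471153/12022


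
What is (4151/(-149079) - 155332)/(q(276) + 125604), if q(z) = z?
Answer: -3308106197/2680866360 ≈ -1.2340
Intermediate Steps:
(4151/(-149079) - 155332)/(q(276) + 125604) = (4151/(-149079) - 155332)/(276 + 125604) = (4151*(-1/149079) - 155332)/125880 = (-593/21297 - 155332)*(1/125880) = -3308106197/21297*1/125880 = -3308106197/2680866360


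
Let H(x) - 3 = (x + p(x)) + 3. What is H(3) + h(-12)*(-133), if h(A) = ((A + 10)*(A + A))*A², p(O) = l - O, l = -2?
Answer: -919292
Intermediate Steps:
p(O) = -2 - O
H(x) = 4 (H(x) = 3 + ((x + (-2 - x)) + 3) = 3 + (-2 + 3) = 3 + 1 = 4)
h(A) = 2*A³*(10 + A) (h(A) = ((10 + A)*(2*A))*A² = (2*A*(10 + A))*A² = 2*A³*(10 + A))
H(3) + h(-12)*(-133) = 4 + (2*(-12)³*(10 - 12))*(-133) = 4 + (2*(-1728)*(-2))*(-133) = 4 + 6912*(-133) = 4 - 919296 = -919292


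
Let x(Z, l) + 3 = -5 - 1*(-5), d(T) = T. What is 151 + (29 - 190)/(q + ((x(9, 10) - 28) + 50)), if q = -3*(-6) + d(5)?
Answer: 883/6 ≈ 147.17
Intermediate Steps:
x(Z, l) = -3 (x(Z, l) = -3 + (-5 - 1*(-5)) = -3 + (-5 + 5) = -3 + 0 = -3)
q = 23 (q = -3*(-6) + 5 = 18 + 5 = 23)
151 + (29 - 190)/(q + ((x(9, 10) - 28) + 50)) = 151 + (29 - 190)/(23 + ((-3 - 28) + 50)) = 151 - 161/(23 + (-31 + 50)) = 151 - 161/(23 + 19) = 151 - 161/42 = 151 - 161*1/42 = 151 - 23/6 = 883/6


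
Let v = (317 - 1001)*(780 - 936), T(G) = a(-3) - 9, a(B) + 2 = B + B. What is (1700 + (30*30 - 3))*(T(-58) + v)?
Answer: 277066139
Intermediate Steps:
a(B) = -2 + 2*B (a(B) = -2 + (B + B) = -2 + 2*B)
T(G) = -17 (T(G) = (-2 + 2*(-3)) - 9 = (-2 - 6) - 9 = -8 - 9 = -17)
v = 106704 (v = -684*(-156) = 106704)
(1700 + (30*30 - 3))*(T(-58) + v) = (1700 + (30*30 - 3))*(-17 + 106704) = (1700 + (900 - 3))*106687 = (1700 + 897)*106687 = 2597*106687 = 277066139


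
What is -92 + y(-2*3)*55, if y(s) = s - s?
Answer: -92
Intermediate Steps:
y(s) = 0
-92 + y(-2*3)*55 = -92 + 0*55 = -92 + 0 = -92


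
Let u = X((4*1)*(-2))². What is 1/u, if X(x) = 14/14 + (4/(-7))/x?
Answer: 196/225 ≈ 0.87111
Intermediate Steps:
X(x) = 1 - 4/(7*x) (X(x) = 14*(1/14) + (4*(-⅐))/x = 1 - 4/(7*x))
u = 225/196 (u = ((-4/7 + (4*1)*(-2))/(((4*1)*(-2))))² = ((-4/7 + 4*(-2))/((4*(-2))))² = ((-4/7 - 8)/(-8))² = (-⅛*(-60/7))² = (15/14)² = 225/196 ≈ 1.1480)
1/u = 1/(225/196) = 196/225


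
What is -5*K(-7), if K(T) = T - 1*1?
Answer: 40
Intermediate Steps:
K(T) = -1 + T (K(T) = T - 1 = -1 + T)
-5*K(-7) = -5*(-1 - 7) = -5*(-8) = 40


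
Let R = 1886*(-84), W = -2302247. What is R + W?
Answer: -2460671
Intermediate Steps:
R = -158424
R + W = -158424 - 2302247 = -2460671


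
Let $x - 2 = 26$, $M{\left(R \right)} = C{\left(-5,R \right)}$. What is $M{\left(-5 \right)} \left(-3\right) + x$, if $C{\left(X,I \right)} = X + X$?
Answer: $58$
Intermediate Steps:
$C{\left(X,I \right)} = 2 X$
$M{\left(R \right)} = -10$ ($M{\left(R \right)} = 2 \left(-5\right) = -10$)
$x = 28$ ($x = 2 + 26 = 28$)
$M{\left(-5 \right)} \left(-3\right) + x = \left(-10\right) \left(-3\right) + 28 = 30 + 28 = 58$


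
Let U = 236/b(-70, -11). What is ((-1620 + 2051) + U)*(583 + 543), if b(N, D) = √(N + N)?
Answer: 485306 - 132868*I*√35/35 ≈ 4.8531e+5 - 22459.0*I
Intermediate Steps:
b(N, D) = √2*√N (b(N, D) = √(2*N) = √2*√N)
U = -118*I*√35/35 (U = 236/((√2*√(-70))) = 236/((√2*(I*√70))) = 236/((2*I*√35)) = 236*(-I*√35/70) = -118*I*√35/35 ≈ -19.946*I)
((-1620 + 2051) + U)*(583 + 543) = ((-1620 + 2051) - 118*I*√35/35)*(583 + 543) = (431 - 118*I*√35/35)*1126 = 485306 - 132868*I*√35/35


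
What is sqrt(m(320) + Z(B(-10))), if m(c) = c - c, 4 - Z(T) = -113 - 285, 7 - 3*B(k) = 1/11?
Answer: sqrt(402) ≈ 20.050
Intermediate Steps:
B(k) = 76/33 (B(k) = 7/3 - 1/3/11 = 7/3 - 1/3*1/11 = 7/3 - 1/33 = 76/33)
Z(T) = 402 (Z(T) = 4 - (-113 - 285) = 4 - 1*(-398) = 4 + 398 = 402)
m(c) = 0
sqrt(m(320) + Z(B(-10))) = sqrt(0 + 402) = sqrt(402)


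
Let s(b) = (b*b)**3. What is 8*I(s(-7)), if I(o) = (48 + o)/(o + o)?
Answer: 470788/117649 ≈ 4.0016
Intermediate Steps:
s(b) = b**6 (s(b) = (b**2)**3 = b**6)
I(o) = (48 + o)/(2*o) (I(o) = (48 + o)/((2*o)) = (48 + o)*(1/(2*o)) = (48 + o)/(2*o))
8*I(s(-7)) = 8*((48 + (-7)**6)/(2*((-7)**6))) = 8*((1/2)*(48 + 117649)/117649) = 8*((1/2)*(1/117649)*117697) = 8*(117697/235298) = 470788/117649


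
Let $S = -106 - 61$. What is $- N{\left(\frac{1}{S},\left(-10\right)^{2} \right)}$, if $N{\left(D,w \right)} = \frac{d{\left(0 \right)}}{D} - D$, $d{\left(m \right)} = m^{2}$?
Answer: $- \frac{1}{167} \approx -0.005988$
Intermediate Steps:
$S = -167$ ($S = -106 - 61 = -167$)
$N{\left(D,w \right)} = - D$ ($N{\left(D,w \right)} = \frac{0^{2}}{D} - D = \frac{0}{D} - D = 0 - D = - D$)
$- N{\left(\frac{1}{S},\left(-10\right)^{2} \right)} = - \frac{-1}{-167} = - \frac{\left(-1\right) \left(-1\right)}{167} = \left(-1\right) \frac{1}{167} = - \frac{1}{167}$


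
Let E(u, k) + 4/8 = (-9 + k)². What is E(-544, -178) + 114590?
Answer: 299117/2 ≈ 1.4956e+5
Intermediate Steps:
E(u, k) = -½ + (-9 + k)²
E(-544, -178) + 114590 = (-½ + (-9 - 178)²) + 114590 = (-½ + (-187)²) + 114590 = (-½ + 34969) + 114590 = 69937/2 + 114590 = 299117/2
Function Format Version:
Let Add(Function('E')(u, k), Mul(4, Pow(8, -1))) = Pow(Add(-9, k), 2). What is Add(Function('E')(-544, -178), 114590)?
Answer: Rational(299117, 2) ≈ 1.4956e+5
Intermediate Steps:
Function('E')(u, k) = Add(Rational(-1, 2), Pow(Add(-9, k), 2))
Add(Function('E')(-544, -178), 114590) = Add(Add(Rational(-1, 2), Pow(Add(-9, -178), 2)), 114590) = Add(Add(Rational(-1, 2), Pow(-187, 2)), 114590) = Add(Add(Rational(-1, 2), 34969), 114590) = Add(Rational(69937, 2), 114590) = Rational(299117, 2)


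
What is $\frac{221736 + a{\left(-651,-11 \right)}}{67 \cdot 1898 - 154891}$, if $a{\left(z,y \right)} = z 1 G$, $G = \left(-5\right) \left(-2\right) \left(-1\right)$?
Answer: $- \frac{228246}{27725} \approx -8.2325$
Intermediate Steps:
$G = -10$ ($G = 10 \left(-1\right) = -10$)
$a{\left(z,y \right)} = - 10 z$ ($a{\left(z,y \right)} = z 1 \left(-10\right) = z \left(-10\right) = - 10 z$)
$\frac{221736 + a{\left(-651,-11 \right)}}{67 \cdot 1898 - 154891} = \frac{221736 - -6510}{67 \cdot 1898 - 154891} = \frac{221736 + 6510}{127166 - 154891} = \frac{228246}{-27725} = 228246 \left(- \frac{1}{27725}\right) = - \frac{228246}{27725}$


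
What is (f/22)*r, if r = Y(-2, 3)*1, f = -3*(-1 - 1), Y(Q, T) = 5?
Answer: 15/11 ≈ 1.3636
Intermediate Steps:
f = 6 (f = -3*(-2) = 6)
r = 5 (r = 5*1 = 5)
(f/22)*r = (6/22)*5 = ((1/22)*6)*5 = (3/11)*5 = 15/11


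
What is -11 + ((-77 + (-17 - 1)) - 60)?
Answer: -166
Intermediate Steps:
-11 + ((-77 + (-17 - 1)) - 60) = -11 + ((-77 - 18) - 60) = -11 + (-95 - 60) = -11 - 155 = -166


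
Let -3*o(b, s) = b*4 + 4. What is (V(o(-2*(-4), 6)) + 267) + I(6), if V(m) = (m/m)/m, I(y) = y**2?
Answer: 3635/12 ≈ 302.92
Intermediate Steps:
o(b, s) = -4/3 - 4*b/3 (o(b, s) = -(b*4 + 4)/3 = -(4*b + 4)/3 = -(4 + 4*b)/3 = -4/3 - 4*b/3)
V(m) = 1/m
(V(o(-2*(-4), 6)) + 267) + I(6) = (1/(-4/3 - (-8)*(-4)/3) + 267) + 6**2 = (1/(-4/3 - 4/3*8) + 267) + 36 = (1/(-4/3 - 32/3) + 267) + 36 = (1/(-12) + 267) + 36 = (-1/12 + 267) + 36 = 3203/12 + 36 = 3635/12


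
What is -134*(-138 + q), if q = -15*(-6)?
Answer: 6432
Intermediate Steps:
q = 90
-134*(-138 + q) = -134*(-138 + 90) = -134*(-48) = 6432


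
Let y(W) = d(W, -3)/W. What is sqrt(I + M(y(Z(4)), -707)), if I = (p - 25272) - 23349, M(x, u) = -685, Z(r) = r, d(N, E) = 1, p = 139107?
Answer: sqrt(89801) ≈ 299.67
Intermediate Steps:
y(W) = 1/W
I = 90486 (I = (139107 - 25272) - 23349 = 113835 - 23349 = 90486)
sqrt(I + M(y(Z(4)), -707)) = sqrt(90486 - 685) = sqrt(89801)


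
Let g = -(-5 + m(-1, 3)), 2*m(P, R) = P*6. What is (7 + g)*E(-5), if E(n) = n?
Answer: -75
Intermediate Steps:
m(P, R) = 3*P (m(P, R) = (P*6)/2 = (6*P)/2 = 3*P)
g = 8 (g = -(-5 + 3*(-1)) = -(-5 - 3) = -1*(-8) = 8)
(7 + g)*E(-5) = (7 + 8)*(-5) = 15*(-5) = -75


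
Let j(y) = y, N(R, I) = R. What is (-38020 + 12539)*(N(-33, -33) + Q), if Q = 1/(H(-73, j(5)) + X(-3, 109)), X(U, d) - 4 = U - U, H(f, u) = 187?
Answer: 160581262/191 ≈ 8.4074e+5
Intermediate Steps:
X(U, d) = 4 (X(U, d) = 4 + (U - U) = 4 + 0 = 4)
Q = 1/191 (Q = 1/(187 + 4) = 1/191 ≈ 0.0052356)
(-38020 + 12539)*(N(-33, -33) + Q) = (-38020 + 12539)*(-33 + 1/191) = -25481*(-6302/191) = 160581262/191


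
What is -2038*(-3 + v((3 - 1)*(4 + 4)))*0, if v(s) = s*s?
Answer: 0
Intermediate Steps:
v(s) = s²
-2038*(-3 + v((3 - 1)*(4 + 4)))*0 = -2038*(-3 + ((3 - 1)*(4 + 4))²)*0 = -2038*(-3 + (2*8)²)*0 = -2038*(-3 + 16²)*0 = -2038*(-3 + 256)*0 = -515614*0 = -2038*0 = 0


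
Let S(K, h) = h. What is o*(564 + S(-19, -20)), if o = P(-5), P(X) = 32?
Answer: 17408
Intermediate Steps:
o = 32
o*(564 + S(-19, -20)) = 32*(564 - 20) = 32*544 = 17408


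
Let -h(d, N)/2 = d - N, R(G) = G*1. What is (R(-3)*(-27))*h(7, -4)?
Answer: -1782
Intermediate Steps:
R(G) = G
h(d, N) = -2*d + 2*N (h(d, N) = -2*(d - N) = -2*d + 2*N)
(R(-3)*(-27))*h(7, -4) = (-3*(-27))*(-2*7 + 2*(-4)) = 81*(-14 - 8) = 81*(-22) = -1782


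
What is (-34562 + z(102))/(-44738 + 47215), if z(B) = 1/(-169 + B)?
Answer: -2315655/165959 ≈ -13.953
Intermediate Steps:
(-34562 + z(102))/(-44738 + 47215) = (-34562 + 1/(-169 + 102))/(-44738 + 47215) = (-34562 + 1/(-67))/2477 = (-34562 - 1/67)*(1/2477) = -2315655/67*1/2477 = -2315655/165959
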